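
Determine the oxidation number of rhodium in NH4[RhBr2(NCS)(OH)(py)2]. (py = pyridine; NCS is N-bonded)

1 ammonium outside the brackets (+1 each) → the complex ion is 1−.
Ligand charges: 1×OH = -1; 2×Br = -2; 2×py neutral; 1×NCS = -1; sum -4.
Rh + (-4) = 1− ⇒ Rh is +3.

+3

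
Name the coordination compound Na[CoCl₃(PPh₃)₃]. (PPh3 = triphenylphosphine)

sodium trichlorotris(triphenylphosphine)cobaltate(II)

The 1 sodium counter-ion carries a total charge of +1, so each complex ion is 1−.
Ligand charges: 3×triphenylphosphine (neutral), 3×chloro (-1 each); total -3. So Co + (-3) = 1−, giving Co = +2.
The complex ion is anionic, so cobalt takes the -ate form cobaltate(II).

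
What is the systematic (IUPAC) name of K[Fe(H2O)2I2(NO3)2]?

potassium diaquadiiododinitratoferrate(III)

The 1 potassium counter-ion carries a total charge of +1, so each complex ion is 1−.
Ligand charges: 2×iodo (-1 each), 2×nitrato (-1 each), 2×aqua (neutral); total -4. So Fe + (-4) = 1−, giving Fe = +3.
Ligands are named alphabetically: aqua before iodo before nitrato.
The complex ion is anionic, so iron takes the -ate form ferrate(III).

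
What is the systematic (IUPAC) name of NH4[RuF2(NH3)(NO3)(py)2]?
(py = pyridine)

ammonium amminedifluoronitratobis(pyridine)ruthenate(II)

The 1 ammonium counter-ion carries a total charge of +1, so each complex ion is 1−.
Ligand charges: 2×pyridine (neutral), 1×ammine (neutral), 1×nitrato (-1 each), 2×fluoro (-1 each); total -3. So Ru + (-3) = 1−, giving Ru = +2.
Ligands are named alphabetically: ammine before fluoro before nitrato before pyridine.
The complex ion is anionic, so ruthenium takes the -ate form ruthenate(II).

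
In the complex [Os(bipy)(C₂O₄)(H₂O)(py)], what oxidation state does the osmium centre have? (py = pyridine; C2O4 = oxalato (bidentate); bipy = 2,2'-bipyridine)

+2

No counter-ion: the bracketed complex is neutral.
Ligand charges: 1×H2O neutral; 1×py neutral; 1×C2O4 = -2; 1×bipy neutral; sum -2.
Os + (-2) = 0 ⇒ Os is +2.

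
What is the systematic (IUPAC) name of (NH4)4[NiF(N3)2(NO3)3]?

The 4 ammonium counter-ions carry a total charge of +4, so each complex ion is 4−.
Ligand charges: 1×fluoro (-1 each), 3×nitrato (-1 each), 2×azido (-1 each); total -6. So Ni + (-6) = 4−, giving Ni = +2.
The complex ion is anionic, so nickel takes the -ate form nickelate(II).

ammonium diazidofluorotrinitratonickelate(II)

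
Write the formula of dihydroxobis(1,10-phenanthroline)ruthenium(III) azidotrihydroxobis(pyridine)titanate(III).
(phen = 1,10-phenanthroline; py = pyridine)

[Ru(OH)2(phen)2][Ti(N3)(OH)3(py)2]

Cation [Ru…]: ligand charges -2, Ru(III) ⇒ ion charge 1+.
Anion [Ti…]: ligand charges -4, Ti(III) ⇒ ion charge 1−.
One 1+ cation balances one 1− anion.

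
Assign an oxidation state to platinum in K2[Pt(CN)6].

+4

2 potassium outside the brackets (+1 each) → the complex ion is 2−.
Ligand charges: 6×CN = -6; sum -6.
Pt + (-6) = 2− ⇒ Pt is +4.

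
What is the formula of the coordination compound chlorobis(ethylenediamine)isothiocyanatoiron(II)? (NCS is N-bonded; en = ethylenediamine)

Ligands: 1 isothiocyanato (NCS, -1), 2 ethylenediamine (en, neutral), 1 chloro (Cl, -1). Ligand charge sum = -2.
With Fe in oxidation state +2, the complex ion is [Fe...].

[FeCl(en)2(NCS)]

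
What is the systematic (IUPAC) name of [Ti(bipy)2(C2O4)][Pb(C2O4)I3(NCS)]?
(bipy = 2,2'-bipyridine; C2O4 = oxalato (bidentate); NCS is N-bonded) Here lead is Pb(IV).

bis(2,2'-bipyridine)oxalatotitanium(IV) triiodoisothiocyanatooxalatoplumbate(IV)

Pb is given as +4; the anion's ligand charges sum to -6, so the complex anion is 2−.
A 1:1 salt means the cation carries the equal and opposite charge, 2+.
Cation: ligand charges sum to -2; for the ion to be 2+, Ti = +4.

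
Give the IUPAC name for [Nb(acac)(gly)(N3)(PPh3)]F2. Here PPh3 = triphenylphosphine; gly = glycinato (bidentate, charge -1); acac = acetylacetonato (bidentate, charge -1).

(acetylacetonato)azido(glycinato)(triphenylphosphine)niobium(V) fluoride

The 2 fluoride counter-ions carry a total charge of -2, so each complex ion is 2+.
Ligand charges: 1×triphenylphosphine (neutral), 1×glycinato (-1 each), 1×azido (-1 each), 1×acetylacetonato (-1 each); total -3. So Nb + (-3) = 2+, giving Nb = +5.
Ligands are named alphabetically: acetylacetonato before azido before glycinato before triphenylphosphine.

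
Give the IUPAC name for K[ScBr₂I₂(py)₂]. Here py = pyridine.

potassium dibromodiiodobis(pyridine)scandate(III)

The 1 potassium counter-ion carries a total charge of +1, so each complex ion is 1−.
Ligand charges: 2×bromo (-1 each), 2×pyridine (neutral), 2×iodo (-1 each); total -4. So Sc + (-4) = 1−, giving Sc = +3.
Ligands are named alphabetically: bromo before iodo before pyridine.
The complex ion is anionic, so scandium takes the -ate form scandate(III).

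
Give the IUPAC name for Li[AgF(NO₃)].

The 1 lithium counter-ion carries a total charge of +1, so each complex ion is 1−.
Ligand charges: 1×nitrato (-1 each), 1×fluoro (-1 each); total -2. So Ag + (-2) = 1−, giving Ag = +1.
Ligands are named alphabetically: fluoro before nitrato.
The complex ion is anionic, so silver takes the -ate form argentate(I).

lithium fluoronitratoargentate(I)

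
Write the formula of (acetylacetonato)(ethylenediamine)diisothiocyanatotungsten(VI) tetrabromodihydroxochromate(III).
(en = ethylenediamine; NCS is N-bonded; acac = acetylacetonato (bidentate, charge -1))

Cation [W…]: ligand charges -3, W(VI) ⇒ ion charge 3+.
Anion [Cr…]: ligand charges -6, Cr(III) ⇒ ion charge 3−.
One 3+ cation balances one 3− anion.

[W(acac)(en)(NCS)2][CrBr4(OH)2]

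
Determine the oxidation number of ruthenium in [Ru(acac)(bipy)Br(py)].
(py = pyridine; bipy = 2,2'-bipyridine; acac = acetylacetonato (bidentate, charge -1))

No counter-ion: the bracketed complex is neutral.
Ligand charges: 1×py neutral; 1×bipy neutral; 1×Br = -1; 1×acac = -1; sum -2.
Ru + (-2) = 0 ⇒ Ru is +2.

+2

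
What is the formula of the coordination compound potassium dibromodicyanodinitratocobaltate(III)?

Ligands: 2 cyano (CN, -1), 2 nitrato (NO3, -1), 2 bromo (Br, -1). Ligand charge sum = -6.
Charge balance with potassium (+1) requires 1 complex ion per 3 potassium.

K3[CoBr2(CN)2(NO3)2]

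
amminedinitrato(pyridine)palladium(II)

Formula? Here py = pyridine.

[Pd(NH3)(NO3)2(py)]

Ligands: 1 pyridine (py, neutral), 1 ammine (NH3, neutral), 2 nitrato (NO3, -1). Ligand charge sum = -2.
With Pd in oxidation state +2, the complex ion is [Pd...].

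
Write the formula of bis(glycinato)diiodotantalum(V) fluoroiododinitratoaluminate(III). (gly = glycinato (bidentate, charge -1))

[Ta(gly)2I2][AlFI(NO3)2]

Cation [Ta…]: ligand charges -4, Ta(V) ⇒ ion charge 1+.
Anion [Al…]: ligand charges -4, Al(III) ⇒ ion charge 1−.
One 1+ cation balances one 1− anion.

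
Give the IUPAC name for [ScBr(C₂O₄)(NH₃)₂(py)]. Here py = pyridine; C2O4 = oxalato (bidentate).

There is no counter-ion, so the complex is neutral overall.
Ligand charges: 1×bromo (-1 each), 2×ammine (neutral), 1×pyridine (neutral), 1×oxalato (-2 each); total -3. So Sc + (-3) = 0, giving Sc = +3.
Ligands are named alphabetically: ammine before bromo before oxalato before pyridine.

diamminebromooxalato(pyridine)scandium(III)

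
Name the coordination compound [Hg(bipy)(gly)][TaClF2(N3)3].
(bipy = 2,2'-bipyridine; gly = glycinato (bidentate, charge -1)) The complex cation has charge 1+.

(2,2'-bipyridine)(glycinato)mercury(II) triazidochlorodifluorotantalate(V)

The complex cation is given as 1+; its ligand charges sum to -1, so Hg = +2.
A 1:1 salt means the anion carries the equal and opposite charge, 1−.
Anion: ligand charges sum to -6; for the ion to be 1−, Ta = +5.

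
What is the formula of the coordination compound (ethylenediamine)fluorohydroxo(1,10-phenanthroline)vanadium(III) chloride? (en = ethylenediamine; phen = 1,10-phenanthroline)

[V(en)F(OH)(phen)]Cl

Ligands: 1 ethylenediamine (en, neutral), 1 hydroxo (OH, -1), 1 fluoro (F, -1), 1 1,10-phenanthroline (phen, neutral). Ligand charge sum = -2.
With V in oxidation state +3, the complex ion is [V...]^1+.
Charge balance with chloride (-1) requires 1 complex ion per 1 chloride.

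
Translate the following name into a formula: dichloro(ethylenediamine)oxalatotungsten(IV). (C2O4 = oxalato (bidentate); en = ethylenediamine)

[W(C2O4)Cl2(en)]

Ligands: 1 oxalato (C2O4, -2), 1 ethylenediamine (en, neutral), 2 chloro (Cl, -1). Ligand charge sum = -4.
With W in oxidation state +4, the complex ion is [W...].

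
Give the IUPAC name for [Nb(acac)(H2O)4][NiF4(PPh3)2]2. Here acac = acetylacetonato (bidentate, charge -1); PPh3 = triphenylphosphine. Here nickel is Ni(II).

Both ions are complex: the cation is named first with the plain metal name, the anion second with the -ate form; each ion's ligands are alphabetised independently.
Ni is given as +2; the anion's ligand charges sum to -4, so the complex anion is 2−.
With 2 anions per cation, the cation must be 2×2 = 4+.
Cation: ligand charges sum to -1; for the ion to be 4+, Nb = +5.

(acetylacetonato)tetraaquaniobium(V) tetrafluorobis(triphenylphosphine)nickelate(II)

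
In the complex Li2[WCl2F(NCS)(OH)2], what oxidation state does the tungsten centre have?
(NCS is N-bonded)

2 lithium outside the brackets (+1 each) → the complex ion is 2−.
Ligand charges: 1×F = -1; 2×OH = -2; 1×NCS = -1; 2×Cl = -2; sum -6.
W + (-6) = 2− ⇒ W is +4.

+4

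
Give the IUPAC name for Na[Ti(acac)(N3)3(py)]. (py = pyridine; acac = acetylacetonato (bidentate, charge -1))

sodium (acetylacetonato)triazido(pyridine)titanate(III)

The 1 sodium counter-ion carries a total charge of +1, so each complex ion is 1−.
Ligand charges: 1×pyridine (neutral), 1×acetylacetonato (-1 each), 3×azido (-1 each); total -4. So Ti + (-4) = 1−, giving Ti = +3.
Ligands are named alphabetically: acetylacetonato before azido before pyridine.
The complex ion is anionic, so titanium takes the -ate form titanate(III).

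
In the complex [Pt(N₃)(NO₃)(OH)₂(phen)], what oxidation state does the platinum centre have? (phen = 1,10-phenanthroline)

No counter-ion: the bracketed complex is neutral.
Ligand charges: 1×NO3 = -1; 1×N3 = -1; 2×OH = -2; 1×phen neutral; sum -4.
Pt + (-4) = 0 ⇒ Pt is +4.

+4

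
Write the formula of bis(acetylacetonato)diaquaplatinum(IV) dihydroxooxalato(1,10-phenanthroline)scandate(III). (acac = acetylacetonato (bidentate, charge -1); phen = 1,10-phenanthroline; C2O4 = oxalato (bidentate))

Cation [Pt…]: ligand charges -2, Pt(IV) ⇒ ion charge 2+.
Anion [Sc…]: ligand charges -4, Sc(III) ⇒ ion charge 1−.
One 2+ cation requires 2 of the 1− anion.

[Pt(acac)2(H2O)2][Sc(C2O4)(OH)2(phen)]2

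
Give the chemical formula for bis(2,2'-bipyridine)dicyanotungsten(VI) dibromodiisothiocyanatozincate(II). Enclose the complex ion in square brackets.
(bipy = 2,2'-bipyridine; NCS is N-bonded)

[W(bipy)2(CN)2][ZnBr2(NCS)2]2

Cation [W…]: ligand charges -2, W(VI) ⇒ ion charge 4+.
Anion [Zn…]: ligand charges -4, Zn(II) ⇒ ion charge 2−.
One 4+ cation requires 2 of the 2− anion.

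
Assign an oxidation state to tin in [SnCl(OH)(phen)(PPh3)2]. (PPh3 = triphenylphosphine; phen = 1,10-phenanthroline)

No counter-ion: the bracketed complex is neutral.
Ligand charges: 1×OH = -1; 2×PPh3 neutral; 1×phen neutral; 1×Cl = -1; sum -2.
Sn + (-2) = 0 ⇒ Sn is +2.

+2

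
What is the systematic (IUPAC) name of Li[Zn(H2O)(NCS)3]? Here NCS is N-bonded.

lithium aquatriisothiocyanatozincate(II)

The 1 lithium counter-ion carries a total charge of +1, so each complex ion is 1−.
Ligand charges: 1×aqua (neutral), 3×isothiocyanato (-1 each); total -3. So Zn + (-3) = 1−, giving Zn = +2.
The complex ion is anionic, so zinc takes the -ate form zincate(II).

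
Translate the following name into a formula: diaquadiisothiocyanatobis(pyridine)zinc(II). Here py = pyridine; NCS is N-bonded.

[Zn(H2O)2(NCS)2(py)2]

Ligands: 2 aqua (H2O, neutral), 2 pyridine (py, neutral), 2 isothiocyanato (NCS, -1). Ligand charge sum = -2.
With Zn in oxidation state +2, the complex ion is [Zn...].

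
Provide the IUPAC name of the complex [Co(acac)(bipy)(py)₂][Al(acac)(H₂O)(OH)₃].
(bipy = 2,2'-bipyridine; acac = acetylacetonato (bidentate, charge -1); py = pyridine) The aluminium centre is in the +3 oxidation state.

(acetylacetonato)(2,2'-bipyridine)bis(pyridine)cobalt(II) (acetylacetonato)aquatrihydroxoaluminate(III)

Al is given as +3; the anion's ligand charges sum to -4, so the complex anion is 1−.
A 1:1 salt means the cation carries the equal and opposite charge, 1+.
Cation: ligand charges sum to -1; for the ion to be 1+, Co = +2.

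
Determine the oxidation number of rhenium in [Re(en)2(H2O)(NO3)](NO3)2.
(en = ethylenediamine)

2 nitrate outside the brackets (-1 each) → the complex ion is 2+.
Ligand charges: 1×NO3 = -1; 2×en neutral; 1×H2O neutral; sum -1.
Re + (-1) = 2+ ⇒ Re is +3.

+3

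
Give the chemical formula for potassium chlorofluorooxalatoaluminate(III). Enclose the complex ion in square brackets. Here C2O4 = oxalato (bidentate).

K[Al(C2O4)ClF]

Ligands: 1 oxalato (C2O4, -2), 1 chloro (Cl, -1), 1 fluoro (F, -1). Ligand charge sum = -4.
With Al in oxidation state +3, the complex ion is [Al...]^1−.
Charge balance with potassium (+1) requires 1 complex ion per 1 potassium.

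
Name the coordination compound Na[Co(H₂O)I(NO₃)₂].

sodium aquaiododinitratocobaltate(II)

The 1 sodium counter-ion carries a total charge of +1, so each complex ion is 1−.
Ligand charges: 1×aqua (neutral), 1×iodo (-1 each), 2×nitrato (-1 each); total -3. So Co + (-3) = 1−, giving Co = +2.
The complex ion is anionic, so cobalt takes the -ate form cobaltate(II).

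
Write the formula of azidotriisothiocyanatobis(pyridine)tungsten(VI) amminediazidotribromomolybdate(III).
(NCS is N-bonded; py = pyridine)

[W(N3)(NCS)3(py)2][MoBr3(N3)2(NH3)]

Cation [W…]: ligand charges -4, W(VI) ⇒ ion charge 2+.
Anion [Mo…]: ligand charges -5, Mo(III) ⇒ ion charge 2−.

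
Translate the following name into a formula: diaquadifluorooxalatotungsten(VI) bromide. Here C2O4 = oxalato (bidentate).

Ligands: 2 aqua (H2O, neutral), 1 oxalato (C2O4, -2), 2 fluoro (F, -1). Ligand charge sum = -4.
With W in oxidation state +6, the complex ion is [W...]^2+.
Charge balance with bromide (-1) requires 1 complex ion per 2 bromide.

[W(C2O4)F2(H2O)2]Br2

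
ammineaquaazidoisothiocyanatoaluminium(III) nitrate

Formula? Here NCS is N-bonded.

Ligands: 1 isothiocyanato (NCS, -1), 1 ammine (NH3, neutral), 1 azido (N3, -1), 1 aqua (H2O, neutral). Ligand charge sum = -2.
With Al in oxidation state +3, the complex ion is [Al...]^1+.
Charge balance with nitrate (-1) requires 1 complex ion per 1 nitrate.

[Al(H2O)(N3)(NCS)(NH3)]NO3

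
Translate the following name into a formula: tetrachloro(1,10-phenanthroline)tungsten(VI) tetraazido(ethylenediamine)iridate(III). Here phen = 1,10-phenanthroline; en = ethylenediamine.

Cation [W…]: ligand charges -4, W(VI) ⇒ ion charge 2+.
Anion [Ir…]: ligand charges -4, Ir(III) ⇒ ion charge 1−.

[WCl4(phen)][Ir(en)(N3)4]2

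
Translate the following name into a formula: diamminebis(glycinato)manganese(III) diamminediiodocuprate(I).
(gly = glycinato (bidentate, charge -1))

Cation [Mn…]: ligand charges -2, Mn(III) ⇒ ion charge 1+.
Anion [Cu…]: ligand charges -2, Cu(I) ⇒ ion charge 1−.

[Mn(gly)2(NH3)2][CuI2(NH3)2]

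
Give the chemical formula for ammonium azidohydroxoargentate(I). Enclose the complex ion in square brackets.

Ligands: 1 azido (N3, -1), 1 hydroxo (OH, -1). Ligand charge sum = -2.
With Ag in oxidation state +1, the complex ion is [Ag...]^1−.
Charge balance with ammonium (+1) requires 1 complex ion per 1 ammonium.

NH4[Ag(N3)(OH)]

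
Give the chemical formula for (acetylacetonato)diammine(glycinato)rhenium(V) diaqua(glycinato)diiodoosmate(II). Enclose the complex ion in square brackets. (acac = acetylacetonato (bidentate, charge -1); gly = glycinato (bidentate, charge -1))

Cation [Re…]: ligand charges -2, Re(V) ⇒ ion charge 3+.
Anion [Os…]: ligand charges -3, Os(II) ⇒ ion charge 1−.
One 3+ cation requires 3 of the 1− anion.

[Re(acac)(gly)(NH3)2][Os(gly)(H2O)2I2]3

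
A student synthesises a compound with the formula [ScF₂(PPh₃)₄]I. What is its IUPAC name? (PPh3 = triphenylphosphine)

difluorotetrakis(triphenylphosphine)scandium(III) iodide

The 1 iodide counter-ion carries a total charge of -1, so each complex ion is 1+.
Ligand charges: 2×fluoro (-1 each), 4×triphenylphosphine (neutral); total -2. So Sc + (-2) = 1+, giving Sc = +3.
Ligands are named alphabetically: fluoro before triphenylphosphine.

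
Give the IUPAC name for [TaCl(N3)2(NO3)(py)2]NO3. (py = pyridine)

diazidochloronitratobis(pyridine)tantalum(V) nitrate

The 1 nitrate counter-ion carries a total charge of -1, so each complex ion is 1+.
Ligand charges: 1×chloro (-1 each), 2×pyridine (neutral), 1×nitrato (-1 each), 2×azido (-1 each); total -4. So Ta + (-4) = 1+, giving Ta = +5.
Ligands are named alphabetically: azido before chloro before nitrato before pyridine.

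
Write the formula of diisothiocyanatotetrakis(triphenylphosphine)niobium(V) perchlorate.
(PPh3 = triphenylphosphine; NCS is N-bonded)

[Nb(NCS)2(PPh3)4](ClO4)3

Ligands: 4 triphenylphosphine (PPh3, neutral), 2 isothiocyanato (NCS, -1). Ligand charge sum = -2.
Charge balance with perchlorate (-1) requires 1 complex ion per 3 perchlorate.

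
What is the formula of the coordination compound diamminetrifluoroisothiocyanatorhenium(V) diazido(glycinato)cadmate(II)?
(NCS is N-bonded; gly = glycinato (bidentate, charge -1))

Cation [Re…]: ligand charges -4, Re(V) ⇒ ion charge 1+.
Anion [Cd…]: ligand charges -3, Cd(II) ⇒ ion charge 1−.
One 1+ cation balances one 1− anion.

[ReF3(NCS)(NH3)2][Cd(gly)(N3)2]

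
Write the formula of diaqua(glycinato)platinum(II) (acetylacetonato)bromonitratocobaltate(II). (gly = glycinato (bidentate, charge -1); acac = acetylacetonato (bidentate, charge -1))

Cation [Pt…]: ligand charges -1, Pt(II) ⇒ ion charge 1+.
Anion [Co…]: ligand charges -3, Co(II) ⇒ ion charge 1−.

[Pt(gly)(H2O)2][Co(acac)Br(NO3)]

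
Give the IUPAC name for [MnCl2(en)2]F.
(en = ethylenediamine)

dichlorobis(ethylenediamine)manganese(III) fluoride

The 1 fluoride counter-ion carries a total charge of -1, so each complex ion is 1+.
Ligand charges: 2×ethylenediamine (neutral), 2×chloro (-1 each); total -2. So Mn + (-2) = 1+, giving Mn = +3.
Ligands are named alphabetically: chloro before ethylenediamine.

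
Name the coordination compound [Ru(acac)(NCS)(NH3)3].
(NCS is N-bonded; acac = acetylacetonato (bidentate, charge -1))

(acetylacetonato)triammineisothiocyanatoruthenium(II)

There is no counter-ion, so the complex is neutral overall.
Ligand charges: 1×isothiocyanato (-1 each), 3×ammine (neutral), 1×acetylacetonato (-1 each); total -2. So Ru + (-2) = 0, giving Ru = +2.
Ligands are named alphabetically: acetylacetonato before ammine before isothiocyanato.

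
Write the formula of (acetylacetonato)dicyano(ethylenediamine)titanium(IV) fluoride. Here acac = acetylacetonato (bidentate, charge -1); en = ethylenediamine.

[Ti(acac)(CN)2(en)]F

Ligands: 2 cyano (CN, -1), 1 acetylacetonato (acac, -1), 1 ethylenediamine (en, neutral). Ligand charge sum = -3.
With Ti in oxidation state +4, the complex ion is [Ti...]^1+.
Charge balance with fluoride (-1) requires 1 complex ion per 1 fluoride.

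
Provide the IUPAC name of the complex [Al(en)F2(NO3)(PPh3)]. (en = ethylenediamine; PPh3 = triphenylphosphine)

(ethylenediamine)difluoronitrato(triphenylphosphine)aluminium(III)

There is no counter-ion, so the complex is neutral overall.
Ligand charges: 1×ethylenediamine (neutral), 2×fluoro (-1 each), 1×triphenylphosphine (neutral), 1×nitrato (-1 each); total -3. So Al + (-3) = 0, giving Al = +3.
Ligands are named alphabetically: ethylenediamine before fluoro before nitrato before triphenylphosphine.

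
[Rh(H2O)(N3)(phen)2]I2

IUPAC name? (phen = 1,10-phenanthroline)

aquaazidobis(1,10-phenanthroline)rhodium(III) iodide

The 2 iodide counter-ions carry a total charge of -2, so each complex ion is 2+.
Ligand charges: 1×azido (-1 each), 2×1,10-phenanthroline (neutral), 1×aqua (neutral); total -1. So Rh + (-1) = 2+, giving Rh = +3.
Ligands are named alphabetically: aqua before azido before phenanthroline.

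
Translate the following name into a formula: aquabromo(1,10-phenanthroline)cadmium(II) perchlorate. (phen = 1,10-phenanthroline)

Ligands: 1 1,10-phenanthroline (phen, neutral), 1 bromo (Br, -1), 1 aqua (H2O, neutral). Ligand charge sum = -1.
With Cd in oxidation state +2, the complex ion is [Cd...]^1+.
Charge balance with perchlorate (-1) requires 1 complex ion per 1 perchlorate.

[CdBr(H2O)(phen)]ClO4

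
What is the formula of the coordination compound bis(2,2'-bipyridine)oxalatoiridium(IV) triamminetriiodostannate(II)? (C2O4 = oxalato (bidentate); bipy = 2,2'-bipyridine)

Cation [Ir…]: ligand charges -2, Ir(IV) ⇒ ion charge 2+.
Anion [Sn…]: ligand charges -3, Sn(II) ⇒ ion charge 1−.

[Ir(bipy)2(C2O4)][SnI3(NH3)3]2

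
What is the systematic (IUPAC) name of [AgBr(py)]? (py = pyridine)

There is no counter-ion, so the complex is neutral overall.
Ligand charges: 1×pyridine (neutral), 1×bromo (-1 each); total -1. So Ag + (-1) = 0, giving Ag = +1.
Ligands are named alphabetically: bromo before pyridine.

bromo(pyridine)silver(I)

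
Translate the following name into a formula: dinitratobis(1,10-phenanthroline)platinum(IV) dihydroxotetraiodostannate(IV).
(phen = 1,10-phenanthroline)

[Pt(NO3)2(phen)2][SnI4(OH)2]

Cation [Pt…]: ligand charges -2, Pt(IV) ⇒ ion charge 2+.
Anion [Sn…]: ligand charges -6, Sn(IV) ⇒ ion charge 2−.
One 2+ cation balances one 2− anion.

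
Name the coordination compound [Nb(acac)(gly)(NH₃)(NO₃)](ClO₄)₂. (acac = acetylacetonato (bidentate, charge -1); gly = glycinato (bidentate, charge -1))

The 2 perchlorate counter-ions carry a total charge of -2, so each complex ion is 2+.
Ligand charges: 1×ammine (neutral), 1×acetylacetonato (-1 each), 1×glycinato (-1 each), 1×nitrato (-1 each); total -3. So Nb + (-3) = 2+, giving Nb = +5.
Ligands are named alphabetically: acetylacetonato before ammine before glycinato before nitrato.

(acetylacetonato)ammine(glycinato)nitratoniobium(V) perchlorate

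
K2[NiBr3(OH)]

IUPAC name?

The 2 potassium counter-ions carry a total charge of +2, so each complex ion is 2−.
Ligand charges: 3×bromo (-1 each), 1×hydroxo (-1 each); total -4. So Ni + (-4) = 2−, giving Ni = +2.
The complex ion is anionic, so nickel takes the -ate form nickelate(II).

potassium tribromohydroxonickelate(II)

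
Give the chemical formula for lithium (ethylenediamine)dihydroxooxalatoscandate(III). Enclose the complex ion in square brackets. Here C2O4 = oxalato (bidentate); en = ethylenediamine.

Li[Sc(C2O4)(en)(OH)2]

Ligands: 1 oxalato (C2O4, -2), 1 ethylenediamine (en, neutral), 2 hydroxo (OH, -1). Ligand charge sum = -4.
With Sc in oxidation state +3, the complex ion is [Sc...]^1−.
Charge balance with lithium (+1) requires 1 complex ion per 1 lithium.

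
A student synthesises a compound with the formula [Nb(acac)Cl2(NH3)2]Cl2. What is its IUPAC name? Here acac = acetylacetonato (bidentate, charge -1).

The 2 chloride counter-ions carry a total charge of -2, so each complex ion is 2+.
Ligand charges: 1×acetylacetonato (-1 each), 2×ammine (neutral), 2×chloro (-1 each); total -3. So Nb + (-3) = 2+, giving Nb = +5.
Ligands are named alphabetically: acetylacetonato before ammine before chloro.

(acetylacetonato)diamminedichloroniobium(V) chloride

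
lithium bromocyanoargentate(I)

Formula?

Ligands: 1 cyano (CN, -1), 1 bromo (Br, -1). Ligand charge sum = -2.
Charge balance with lithium (+1) requires 1 complex ion per 1 lithium.

Li[AgBr(CN)]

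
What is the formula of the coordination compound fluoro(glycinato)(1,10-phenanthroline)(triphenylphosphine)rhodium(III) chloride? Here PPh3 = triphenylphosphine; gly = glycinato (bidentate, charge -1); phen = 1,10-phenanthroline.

Ligands: 1 triphenylphosphine (PPh3, neutral), 1 glycinato (gly, -1), 1 fluoro (F, -1), 1 1,10-phenanthroline (phen, neutral). Ligand charge sum = -2.
With Rh in oxidation state +3, the complex ion is [Rh...]^1+.
Charge balance with chloride (-1) requires 1 complex ion per 1 chloride.

[RhF(gly)(phen)(PPh3)]Cl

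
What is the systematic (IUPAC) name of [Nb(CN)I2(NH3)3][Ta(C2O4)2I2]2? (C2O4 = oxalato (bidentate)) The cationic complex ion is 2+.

Both ions are complex: the cation is named first with the plain metal name, the anion second with the -ate form; each ion's ligands are alphabetised independently.
The complex cation is given as 2+; its ligand charges sum to -3, so Nb = +5.
With 2 anions per cation, each anion must be 2/2 = 1−.
Anion: ligand charges sum to -6; for the ion to be 1−, Ta = +5.

triamminecyanodiiodoniobium(V) diiododioxalatotantalate(V)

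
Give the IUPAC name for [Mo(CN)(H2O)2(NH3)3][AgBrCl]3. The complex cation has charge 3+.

The complex cation is given as 3+; its ligand charges sum to -1, so Mo = +4.
With 3 anions per cation, each anion must be 3/3 = 1−.
Anion: ligand charges sum to -2; for the ion to be 1−, Ag = +1.

triamminediaquacyanomolybdenum(IV) bromochloroargentate(I)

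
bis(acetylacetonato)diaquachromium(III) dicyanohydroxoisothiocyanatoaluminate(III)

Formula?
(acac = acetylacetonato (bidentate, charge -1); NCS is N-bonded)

Cation [Cr…]: ligand charges -2, Cr(III) ⇒ ion charge 1+.
Anion [Al…]: ligand charges -4, Al(III) ⇒ ion charge 1−.
One 1+ cation balances one 1− anion.

[Cr(acac)2(H2O)2][Al(CN)2(NCS)(OH)]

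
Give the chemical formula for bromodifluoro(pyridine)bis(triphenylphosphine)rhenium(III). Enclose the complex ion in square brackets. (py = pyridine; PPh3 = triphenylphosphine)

Ligands: 1 pyridine (py, neutral), 1 bromo (Br, -1), 2 triphenylphosphine (PPh3, neutral), 2 fluoro (F, -1). Ligand charge sum = -3.
With Re in oxidation state +3, the complex ion is [Re...].

[ReBrF2(PPh3)2(py)]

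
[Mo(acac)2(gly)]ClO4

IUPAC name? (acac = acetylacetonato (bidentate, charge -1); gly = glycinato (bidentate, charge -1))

The 1 perchlorate counter-ion carries a total charge of -1, so each complex ion is 1+.
Ligand charges: 2×acetylacetonato (-1 each), 1×glycinato (-1 each); total -3. So Mo + (-3) = 1+, giving Mo = +4.
Ligands are named alphabetically: acetylacetonato before glycinato.

bis(acetylacetonato)(glycinato)molybdenum(IV) perchlorate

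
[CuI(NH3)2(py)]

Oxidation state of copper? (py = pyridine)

No counter-ion: the bracketed complex is neutral.
Ligand charges: 1×I = -1; 2×NH3 neutral; 1×py neutral; sum -1.
Cu + (-1) = 0 ⇒ Cu is +1.

+1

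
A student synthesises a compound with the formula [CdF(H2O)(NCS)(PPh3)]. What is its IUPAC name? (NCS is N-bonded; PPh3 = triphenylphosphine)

aquafluoroisothiocyanato(triphenylphosphine)cadmium(II)

There is no counter-ion, so the complex is neutral overall.
Ligand charges: 1×isothiocyanato (-1 each), 1×aqua (neutral), 1×triphenylphosphine (neutral), 1×fluoro (-1 each); total -2. So Cd + (-2) = 0, giving Cd = +2.
Ligands are named alphabetically: aqua before fluoro before isothiocyanato before triphenylphosphine.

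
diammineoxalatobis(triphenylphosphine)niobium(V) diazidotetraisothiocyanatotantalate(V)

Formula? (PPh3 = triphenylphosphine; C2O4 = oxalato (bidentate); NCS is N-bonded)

Cation [Nb…]: ligand charges -2, Nb(V) ⇒ ion charge 3+.
Anion [Ta…]: ligand charges -6, Ta(V) ⇒ ion charge 1−.
One 3+ cation requires 3 of the 1− anion.

[Nb(C2O4)(NH3)2(PPh3)2][Ta(N3)2(NCS)4]3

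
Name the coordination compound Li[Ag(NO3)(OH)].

lithium hydroxonitratoargentate(I)

The 1 lithium counter-ion carries a total charge of +1, so each complex ion is 1−.
Ligand charges: 1×nitrato (-1 each), 1×hydroxo (-1 each); total -2. So Ag + (-2) = 1−, giving Ag = +1.
Ligands are named alphabetically: hydroxo before nitrato.
The complex ion is anionic, so silver takes the -ate form argentate(I).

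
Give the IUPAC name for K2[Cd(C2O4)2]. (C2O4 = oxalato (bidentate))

The 2 potassium counter-ions carry a total charge of +2, so each complex ion is 2−.
Ligand charges: 2×oxalato (-2 each); total -4. So Cd + (-4) = 2−, giving Cd = +2.
The complex ion is anionic, so cadmium takes the -ate form cadmate(II).

potassium dioxalatocadmate(II)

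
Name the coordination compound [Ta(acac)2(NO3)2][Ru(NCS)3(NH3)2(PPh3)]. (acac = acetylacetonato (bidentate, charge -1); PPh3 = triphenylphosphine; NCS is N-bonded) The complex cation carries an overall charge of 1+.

Both ions are complex: the cation is named first with the plain metal name, the anion second with the -ate form; each ion's ligands are alphabetised independently.
The complex cation is given as 1+; its ligand charges sum to -4, so Ta = +5.
A 1:1 salt means the anion carries the equal and opposite charge, 1−.
Anion: ligand charges sum to -3; for the ion to be 1−, Ru = +2.

bis(acetylacetonato)dinitratotantalum(V) diamminetriisothiocyanato(triphenylphosphine)ruthenate(II)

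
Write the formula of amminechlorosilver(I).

[AgCl(NH3)]

Ligands: 1 ammine (NH3, neutral), 1 chloro (Cl, -1). Ligand charge sum = -1.
With Ag in oxidation state +1, the complex ion is [Ag...].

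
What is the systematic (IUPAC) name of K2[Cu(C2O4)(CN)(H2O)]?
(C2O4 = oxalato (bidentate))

The 2 potassium counter-ions carry a total charge of +2, so each complex ion is 2−.
Ligand charges: 1×cyano (-1 each), 1×aqua (neutral), 1×oxalato (-2 each); total -3. So Cu + (-3) = 2−, giving Cu = +1.
Ligands are named alphabetically: aqua before cyano before oxalato.
The complex ion is anionic, so copper takes the -ate form cuprate(I).

potassium aquacyanooxalatocuprate(I)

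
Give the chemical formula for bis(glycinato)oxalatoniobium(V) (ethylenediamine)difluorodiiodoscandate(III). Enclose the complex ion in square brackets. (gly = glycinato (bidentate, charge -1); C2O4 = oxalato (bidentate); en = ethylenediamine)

Cation [Nb…]: ligand charges -4, Nb(V) ⇒ ion charge 1+.
Anion [Sc…]: ligand charges -4, Sc(III) ⇒ ion charge 1−.
One 1+ cation balances one 1− anion.

[Nb(C2O4)(gly)2][Sc(en)F2I2]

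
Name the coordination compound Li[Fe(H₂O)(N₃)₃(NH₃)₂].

The 1 lithium counter-ion carries a total charge of +1, so each complex ion is 1−.
Ligand charges: 1×aqua (neutral), 3×azido (-1 each), 2×ammine (neutral); total -3. So Fe + (-3) = 1−, giving Fe = +2.
Ligands are named alphabetically: ammine before aqua before azido.
The complex ion is anionic, so iron takes the -ate form ferrate(II).

lithium diammineaquatriazidoferrate(II)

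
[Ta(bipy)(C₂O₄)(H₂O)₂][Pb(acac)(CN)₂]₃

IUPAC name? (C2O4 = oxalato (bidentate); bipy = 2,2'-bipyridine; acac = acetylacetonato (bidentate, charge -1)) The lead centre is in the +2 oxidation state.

Both ions are complex: the cation is named first with the plain metal name, the anion second with the -ate form; each ion's ligands are alphabetised independently.
Pb is given as +2; the anion's ligand charges sum to -3, so the complex anion is 1−.
With 3 anions per cation, the cation must be 3×1 = 3+.
Cation: ligand charges sum to -2; for the ion to be 3+, Ta = +5.

diaqua(2,2'-bipyridine)oxalatotantalum(V) (acetylacetonato)dicyanoplumbate(II)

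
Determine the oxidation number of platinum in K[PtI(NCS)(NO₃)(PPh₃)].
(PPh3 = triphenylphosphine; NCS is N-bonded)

+2

1 potassium outside the brackets (+1 each) → the complex ion is 1−.
Ligand charges: 1×I = -1; 1×PPh3 neutral; 1×NO3 = -1; 1×NCS = -1; sum -3.
Pt + (-3) = 1− ⇒ Pt is +2.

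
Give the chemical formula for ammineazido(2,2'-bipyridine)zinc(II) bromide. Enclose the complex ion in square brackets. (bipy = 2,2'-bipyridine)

Ligands: 1 2,2'-bipyridine (bipy, neutral), 1 ammine (NH3, neutral), 1 azido (N3, -1). Ligand charge sum = -1.
With Zn in oxidation state +2, the complex ion is [Zn...]^1+.
Charge balance with bromide (-1) requires 1 complex ion per 1 bromide.

[Zn(bipy)(N3)(NH3)]Br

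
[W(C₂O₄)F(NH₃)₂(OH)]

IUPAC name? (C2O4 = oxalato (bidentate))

There is no counter-ion, so the complex is neutral overall.
Ligand charges: 1×hydroxo (-1 each), 1×fluoro (-1 each), 2×ammine (neutral), 1×oxalato (-2 each); total -4. So W + (-4) = 0, giving W = +4.
Ligands are named alphabetically: ammine before fluoro before hydroxo before oxalato.

diamminefluorohydroxooxalatotungsten(IV)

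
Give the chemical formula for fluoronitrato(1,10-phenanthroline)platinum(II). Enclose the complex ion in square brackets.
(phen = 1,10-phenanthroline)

Ligands: 1 1,10-phenanthroline (phen, neutral), 1 nitrato (NO3, -1), 1 fluoro (F, -1). Ligand charge sum = -2.
With Pt in oxidation state +2, the complex ion is [Pt...].

[PtF(NO3)(phen)]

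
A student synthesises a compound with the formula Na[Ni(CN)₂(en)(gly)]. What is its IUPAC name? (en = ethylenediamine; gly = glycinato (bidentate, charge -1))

The 1 sodium counter-ion carries a total charge of +1, so each complex ion is 1−.
Ligand charges: 1×ethylenediamine (neutral), 1×glycinato (-1 each), 2×cyano (-1 each); total -3. So Ni + (-3) = 1−, giving Ni = +2.
Ligands are named alphabetically: cyano before ethylenediamine before glycinato.
The complex ion is anionic, so nickel takes the -ate form nickelate(II).

sodium dicyano(ethylenediamine)(glycinato)nickelate(II)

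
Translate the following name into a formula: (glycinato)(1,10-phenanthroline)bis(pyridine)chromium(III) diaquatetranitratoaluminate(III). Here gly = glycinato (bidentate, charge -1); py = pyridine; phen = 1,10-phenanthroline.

[Cr(gly)(phen)(py)2][Al(H2O)2(NO3)4]2

Cation [Cr…]: ligand charges -1, Cr(III) ⇒ ion charge 2+.
Anion [Al…]: ligand charges -4, Al(III) ⇒ ion charge 1−.
One 2+ cation requires 2 of the 1− anion.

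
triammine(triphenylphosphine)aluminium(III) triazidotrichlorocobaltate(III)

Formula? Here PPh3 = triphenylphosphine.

Cation [Al…]: ligand charges 0, Al(III) ⇒ ion charge 3+.
Anion [Co…]: ligand charges -6, Co(III) ⇒ ion charge 3−.
One 3+ cation balances one 3− anion.

[Al(NH3)3(PPh3)][CoCl3(N3)3]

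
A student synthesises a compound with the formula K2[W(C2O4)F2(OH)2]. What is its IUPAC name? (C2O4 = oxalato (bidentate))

potassium difluorodihydroxooxalatotungstate(IV)

The 2 potassium counter-ions carry a total charge of +2, so each complex ion is 2−.
Ligand charges: 2×hydroxo (-1 each), 2×fluoro (-1 each), 1×oxalato (-2 each); total -6. So W + (-6) = 2−, giving W = +4.
Ligands are named alphabetically: fluoro before hydroxo before oxalato.
The complex ion is anionic, so tungsten takes the -ate form tungstate(IV).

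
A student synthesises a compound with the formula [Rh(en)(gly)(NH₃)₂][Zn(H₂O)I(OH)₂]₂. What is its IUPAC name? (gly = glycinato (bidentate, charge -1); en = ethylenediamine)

diammine(ethylenediamine)(glycinato)rhodium(III) aquadihydroxoiodozincate(II)

Both ions are complex: the cation is named first with the plain metal name, the anion second with the -ate form; each ion's ligands are alphabetised independently.
Zinc is always +2 in its complexes; the anion's ligand charges sum to -3, so the complex anion is 1−.
With 2 anions per cation, the cation must be 2×1 = 2+.
Cation: ligand charges sum to -1; for the ion to be 2+, Rh = +3.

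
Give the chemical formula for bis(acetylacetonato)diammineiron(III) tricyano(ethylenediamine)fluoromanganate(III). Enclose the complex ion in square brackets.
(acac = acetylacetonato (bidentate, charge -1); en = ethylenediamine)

Cation [Fe…]: ligand charges -2, Fe(III) ⇒ ion charge 1+.
Anion [Mn…]: ligand charges -4, Mn(III) ⇒ ion charge 1−.

[Fe(acac)2(NH3)2][Mn(CN)3(en)F]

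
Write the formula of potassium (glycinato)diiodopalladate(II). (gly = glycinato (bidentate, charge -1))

Ligands: 1 glycinato (gly, -1), 2 iodo (I, -1). Ligand charge sum = -3.
With Pd in oxidation state +2, the complex ion is [Pd...]^1−.
Charge balance with potassium (+1) requires 1 complex ion per 1 potassium.

K[Pd(gly)I2]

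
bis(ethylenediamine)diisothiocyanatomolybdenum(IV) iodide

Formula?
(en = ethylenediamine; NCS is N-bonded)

[Mo(en)2(NCS)2]I2

Ligands: 2 ethylenediamine (en, neutral), 2 isothiocyanato (NCS, -1). Ligand charge sum = -2.
With Mo in oxidation state +4, the complex ion is [Mo...]^2+.
Charge balance with iodide (-1) requires 1 complex ion per 2 iodide.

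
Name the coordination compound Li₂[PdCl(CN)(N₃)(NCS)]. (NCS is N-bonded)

The 2 lithium counter-ions carry a total charge of +2, so each complex ion is 2−.
Ligand charges: 1×azido (-1 each), 1×isothiocyanato (-1 each), 1×chloro (-1 each), 1×cyano (-1 each); total -4. So Pd + (-4) = 2−, giving Pd = +2.
The complex ion is anionic, so palladium takes the -ate form palladate(II).

lithium azidochlorocyanoisothiocyanatopalladate(II)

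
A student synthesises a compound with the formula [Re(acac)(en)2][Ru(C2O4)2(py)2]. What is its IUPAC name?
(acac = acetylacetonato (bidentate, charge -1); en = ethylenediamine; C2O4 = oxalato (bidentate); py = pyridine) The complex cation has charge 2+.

The complex cation is given as 2+; its ligand charges sum to -1, so Re = +3.
A 1:1 salt means the anion carries the equal and opposite charge, 2−.
Anion: ligand charges sum to -4; for the ion to be 2−, Ru = +2.

(acetylacetonato)bis(ethylenediamine)rhenium(III) dioxalatobis(pyridine)ruthenate(II)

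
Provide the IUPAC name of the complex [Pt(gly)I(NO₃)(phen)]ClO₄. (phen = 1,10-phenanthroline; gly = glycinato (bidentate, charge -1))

The 1 perchlorate counter-ion carries a total charge of -1, so each complex ion is 1+.
Ligand charges: 1×nitrato (-1 each), 1×1,10-phenanthroline (neutral), 1×iodo (-1 each), 1×glycinato (-1 each); total -3. So Pt + (-3) = 1+, giving Pt = +4.
Ligands are named alphabetically: glycinato before iodo before nitrato before phenanthroline.

(glycinato)iodonitrato(1,10-phenanthroline)platinum(IV) perchlorate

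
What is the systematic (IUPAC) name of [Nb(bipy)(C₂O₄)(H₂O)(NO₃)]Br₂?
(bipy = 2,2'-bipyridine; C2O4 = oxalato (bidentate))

aqua(2,2'-bipyridine)nitratooxalatoniobium(V) bromide

The 2 bromide counter-ions carry a total charge of -2, so each complex ion is 2+.
Ligand charges: 1×2,2'-bipyridine (neutral), 1×nitrato (-1 each), 1×aqua (neutral), 1×oxalato (-2 each); total -3. So Nb + (-3) = 2+, giving Nb = +5.
Ligands are named alphabetically: aqua before bipyridine before nitrato before oxalato.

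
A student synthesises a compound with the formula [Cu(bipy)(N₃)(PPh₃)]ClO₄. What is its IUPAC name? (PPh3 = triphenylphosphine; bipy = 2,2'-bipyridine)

The 1 perchlorate counter-ion carries a total charge of -1, so each complex ion is 1+.
Ligand charges: 1×triphenylphosphine (neutral), 1×2,2'-bipyridine (neutral), 1×azido (-1 each); total -1. So Cu + (-1) = 1+, giving Cu = +2.
Ligands are named alphabetically: azido before bipyridine before triphenylphosphine.

azido(2,2'-bipyridine)(triphenylphosphine)copper(II) perchlorate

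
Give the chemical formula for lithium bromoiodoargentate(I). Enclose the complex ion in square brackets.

Ligands: 1 iodo (I, -1), 1 bromo (Br, -1). Ligand charge sum = -2.
Charge balance with lithium (+1) requires 1 complex ion per 1 lithium.

Li[AgBrI]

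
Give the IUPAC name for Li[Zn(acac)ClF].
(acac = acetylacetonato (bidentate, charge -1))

The 1 lithium counter-ion carries a total charge of +1, so each complex ion is 1−.
Ligand charges: 1×chloro (-1 each), 1×fluoro (-1 each), 1×acetylacetonato (-1 each); total -3. So Zn + (-3) = 1−, giving Zn = +2.
Ligands are named alphabetically: acetylacetonato before chloro before fluoro.
The complex ion is anionic, so zinc takes the -ate form zincate(II).

lithium (acetylacetonato)chlorofluorozincate(II)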